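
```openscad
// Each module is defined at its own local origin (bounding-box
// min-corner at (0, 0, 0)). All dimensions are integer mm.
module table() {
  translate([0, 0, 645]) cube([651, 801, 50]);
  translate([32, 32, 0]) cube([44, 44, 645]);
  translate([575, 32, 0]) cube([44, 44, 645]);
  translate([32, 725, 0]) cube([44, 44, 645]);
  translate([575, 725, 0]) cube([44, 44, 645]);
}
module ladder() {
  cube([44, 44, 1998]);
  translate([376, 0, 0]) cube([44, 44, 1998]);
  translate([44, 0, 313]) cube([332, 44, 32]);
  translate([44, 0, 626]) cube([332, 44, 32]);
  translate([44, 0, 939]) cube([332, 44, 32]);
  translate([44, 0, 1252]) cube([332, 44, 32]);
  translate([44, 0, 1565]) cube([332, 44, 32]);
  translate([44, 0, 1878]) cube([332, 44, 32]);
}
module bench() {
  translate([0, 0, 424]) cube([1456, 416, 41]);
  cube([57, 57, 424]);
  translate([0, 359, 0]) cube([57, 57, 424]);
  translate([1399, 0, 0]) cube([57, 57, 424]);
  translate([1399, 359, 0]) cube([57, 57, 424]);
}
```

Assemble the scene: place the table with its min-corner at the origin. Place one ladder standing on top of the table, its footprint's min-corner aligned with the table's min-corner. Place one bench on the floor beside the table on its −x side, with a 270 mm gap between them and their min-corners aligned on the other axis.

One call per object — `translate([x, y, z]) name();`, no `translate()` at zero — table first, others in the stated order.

table();
translate([0, 0, 695]) ladder();
translate([-1726, 0, 0]) bench();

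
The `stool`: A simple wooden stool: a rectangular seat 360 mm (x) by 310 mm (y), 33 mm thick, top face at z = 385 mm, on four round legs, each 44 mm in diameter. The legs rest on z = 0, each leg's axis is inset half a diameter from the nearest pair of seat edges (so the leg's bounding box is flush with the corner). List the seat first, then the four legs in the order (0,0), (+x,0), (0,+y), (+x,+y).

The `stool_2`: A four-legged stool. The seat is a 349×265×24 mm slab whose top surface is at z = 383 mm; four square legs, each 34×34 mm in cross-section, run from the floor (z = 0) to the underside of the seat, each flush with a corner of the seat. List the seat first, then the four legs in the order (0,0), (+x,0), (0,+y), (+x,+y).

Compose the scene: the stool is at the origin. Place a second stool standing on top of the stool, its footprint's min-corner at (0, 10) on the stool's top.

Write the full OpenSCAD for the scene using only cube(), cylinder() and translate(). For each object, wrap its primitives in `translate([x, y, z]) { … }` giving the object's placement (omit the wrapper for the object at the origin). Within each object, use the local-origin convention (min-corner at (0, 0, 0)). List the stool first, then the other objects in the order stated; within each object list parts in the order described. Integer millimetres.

translate([0, 0, 352]) cube([360, 310, 33]);
translate([22, 22, 0]) cylinder(h = 352, r = 22);
translate([338, 22, 0]) cylinder(h = 352, r = 22);
translate([22, 288, 0]) cylinder(h = 352, r = 22);
translate([338, 288, 0]) cylinder(h = 352, r = 22);
translate([0, 10, 385]) {
  translate([0, 0, 359]) cube([349, 265, 24]);
  cube([34, 34, 359]);
  translate([315, 0, 0]) cube([34, 34, 359]);
  translate([0, 231, 0]) cube([34, 34, 359]);
  translate([315, 231, 0]) cube([34, 34, 359]);
}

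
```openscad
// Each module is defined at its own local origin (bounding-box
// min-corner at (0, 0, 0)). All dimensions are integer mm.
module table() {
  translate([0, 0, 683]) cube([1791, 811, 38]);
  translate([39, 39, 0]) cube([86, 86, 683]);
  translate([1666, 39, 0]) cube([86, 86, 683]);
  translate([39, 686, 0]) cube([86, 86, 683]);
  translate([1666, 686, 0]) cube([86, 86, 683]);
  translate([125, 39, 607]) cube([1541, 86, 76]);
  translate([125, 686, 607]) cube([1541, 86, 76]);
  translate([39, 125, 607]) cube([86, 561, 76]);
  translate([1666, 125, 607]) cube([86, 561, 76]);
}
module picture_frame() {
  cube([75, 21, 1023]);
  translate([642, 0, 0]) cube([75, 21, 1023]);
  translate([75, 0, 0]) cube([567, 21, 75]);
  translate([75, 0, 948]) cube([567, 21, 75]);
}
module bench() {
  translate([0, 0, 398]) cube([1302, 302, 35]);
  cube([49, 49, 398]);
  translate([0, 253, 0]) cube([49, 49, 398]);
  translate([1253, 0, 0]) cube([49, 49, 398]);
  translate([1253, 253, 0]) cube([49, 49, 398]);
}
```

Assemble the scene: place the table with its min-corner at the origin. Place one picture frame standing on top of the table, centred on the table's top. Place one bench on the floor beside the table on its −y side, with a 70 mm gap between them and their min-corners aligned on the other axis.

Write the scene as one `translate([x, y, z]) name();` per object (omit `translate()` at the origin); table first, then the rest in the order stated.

table();
translate([537, 395, 721]) picture_frame();
translate([0, -372, 0]) bench();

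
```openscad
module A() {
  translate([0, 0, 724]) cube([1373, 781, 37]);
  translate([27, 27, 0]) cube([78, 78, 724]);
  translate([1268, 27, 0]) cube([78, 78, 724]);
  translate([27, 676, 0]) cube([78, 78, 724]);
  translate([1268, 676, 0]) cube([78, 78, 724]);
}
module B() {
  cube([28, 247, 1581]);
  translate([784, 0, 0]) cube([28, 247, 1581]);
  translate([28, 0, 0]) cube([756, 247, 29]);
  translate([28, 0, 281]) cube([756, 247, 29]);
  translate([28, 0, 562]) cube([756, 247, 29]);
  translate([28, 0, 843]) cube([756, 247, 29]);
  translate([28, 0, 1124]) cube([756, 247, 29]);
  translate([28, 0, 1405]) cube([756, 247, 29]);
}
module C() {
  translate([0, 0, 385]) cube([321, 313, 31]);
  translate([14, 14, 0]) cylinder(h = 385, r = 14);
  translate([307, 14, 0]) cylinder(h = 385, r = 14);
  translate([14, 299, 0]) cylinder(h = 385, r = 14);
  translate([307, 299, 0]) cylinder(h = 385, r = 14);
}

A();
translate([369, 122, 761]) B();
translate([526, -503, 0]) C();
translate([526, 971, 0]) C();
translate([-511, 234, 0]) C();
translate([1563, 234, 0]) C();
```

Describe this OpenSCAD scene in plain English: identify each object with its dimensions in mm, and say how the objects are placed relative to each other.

A is a table with a 1373×781 mm rectangular top, 37 mm thick, top surface at z = 761 mm, supported by four 78×78 mm square legs, each inset 27 mm from the nearest pair of top edges, running from the floor.

B is an open bookshelf. Two side panels, each 28 mm thick, 247 mm deep and 1581 mm tall, stand 812 mm apart (outside-to-outside). Between them sit 6 shelves, each 29 mm thick and 247 mm deep, spanning the full gap between the sides. The bottom shelf rests on the floor (its underside at z = 0) and the clear gap between one shelf's top and the next shelf's underside is 252 mm.

C is a simple wooden stool: a rectangular seat 321 mm (x) by 313 mm (y), 31 mm thick, top face at z = 416 mm, on four round legs, each 28 mm in diameter. The legs rest on z = 0, each leg's axis is inset half a diameter from the nearest pair of seat edges (so the leg's bounding box is flush with the corner).

The bookshelf is on top of the table. Four stools sit around the table at the −y, +y, −x, +x sides.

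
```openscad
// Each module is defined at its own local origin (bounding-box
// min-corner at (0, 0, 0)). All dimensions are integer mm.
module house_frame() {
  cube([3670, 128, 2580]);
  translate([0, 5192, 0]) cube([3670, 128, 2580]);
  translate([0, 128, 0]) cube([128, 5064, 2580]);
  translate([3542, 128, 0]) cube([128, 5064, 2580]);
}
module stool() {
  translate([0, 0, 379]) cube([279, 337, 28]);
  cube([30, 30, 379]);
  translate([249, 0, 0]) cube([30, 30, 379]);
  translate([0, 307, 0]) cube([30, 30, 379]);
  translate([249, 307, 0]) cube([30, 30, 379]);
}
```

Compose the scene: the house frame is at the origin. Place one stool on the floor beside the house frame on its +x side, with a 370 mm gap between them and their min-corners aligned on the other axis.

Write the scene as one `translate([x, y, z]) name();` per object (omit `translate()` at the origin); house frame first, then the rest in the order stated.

house_frame();
translate([4040, 0, 0]) stool();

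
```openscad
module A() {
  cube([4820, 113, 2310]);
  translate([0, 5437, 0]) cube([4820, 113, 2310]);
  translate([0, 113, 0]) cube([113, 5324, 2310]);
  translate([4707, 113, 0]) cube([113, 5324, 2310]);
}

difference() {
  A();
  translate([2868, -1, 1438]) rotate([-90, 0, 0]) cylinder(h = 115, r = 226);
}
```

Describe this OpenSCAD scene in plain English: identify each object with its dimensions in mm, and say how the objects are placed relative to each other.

A is a box-shaped house frame (walls only): outside footprint 4820×5550 mm, wall height 2310 mm, wall thickness 113 mm. The two y-facing walls run the full x-width; the two x-facing walls fit between the inner faces of the y-facing walls.

The house frame has a circular hole of radius 226 mm through its front wall, centred at (x = 2868, z = 1438).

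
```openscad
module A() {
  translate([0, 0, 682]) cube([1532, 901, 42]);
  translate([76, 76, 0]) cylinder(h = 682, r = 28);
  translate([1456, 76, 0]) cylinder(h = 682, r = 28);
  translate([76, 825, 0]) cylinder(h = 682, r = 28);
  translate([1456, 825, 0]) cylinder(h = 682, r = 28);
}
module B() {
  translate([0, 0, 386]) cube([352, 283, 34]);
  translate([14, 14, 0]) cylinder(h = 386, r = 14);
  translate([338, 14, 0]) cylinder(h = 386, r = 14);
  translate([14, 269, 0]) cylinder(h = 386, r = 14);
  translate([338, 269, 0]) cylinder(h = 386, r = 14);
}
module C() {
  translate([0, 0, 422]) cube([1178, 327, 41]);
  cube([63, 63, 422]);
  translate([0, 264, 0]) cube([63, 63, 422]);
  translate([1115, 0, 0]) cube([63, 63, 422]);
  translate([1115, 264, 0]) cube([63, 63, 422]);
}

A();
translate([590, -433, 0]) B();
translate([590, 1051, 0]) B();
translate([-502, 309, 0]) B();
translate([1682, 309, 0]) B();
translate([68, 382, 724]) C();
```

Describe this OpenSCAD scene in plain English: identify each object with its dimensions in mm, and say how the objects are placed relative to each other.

A is a table: top 1532 mm (x) × 901 mm (y), 42 mm thick, upper face at z = 724 mm, on four round legs of 56 mm diameter, each leg's bounding box inset 48 mm from the nearest pair of top edges, running from z = 0 to the bottom of the top.

B is a four-legged stool. The seat is 352×283 mm, 34 mm thick, top at z = 420 mm. It stands on four round legs, each 28 mm in diameter, from z = 0 to the seat underside, each leg's axis is inset half a diameter from the nearest pair of seat edges (so the leg's bounding box is flush with the corner).

C is a long wooden bench with a 1178 mm (x) × 327 mm (y) seat, 41 mm thick, its top surface 463 mm above the floor. Four 63 mm square legs at the seat corners, flush with the edges, run from z = 0 to the seat underside.

Four stools sit around the table at the −y, +y, −x, +x sides. The bench is on top of the table.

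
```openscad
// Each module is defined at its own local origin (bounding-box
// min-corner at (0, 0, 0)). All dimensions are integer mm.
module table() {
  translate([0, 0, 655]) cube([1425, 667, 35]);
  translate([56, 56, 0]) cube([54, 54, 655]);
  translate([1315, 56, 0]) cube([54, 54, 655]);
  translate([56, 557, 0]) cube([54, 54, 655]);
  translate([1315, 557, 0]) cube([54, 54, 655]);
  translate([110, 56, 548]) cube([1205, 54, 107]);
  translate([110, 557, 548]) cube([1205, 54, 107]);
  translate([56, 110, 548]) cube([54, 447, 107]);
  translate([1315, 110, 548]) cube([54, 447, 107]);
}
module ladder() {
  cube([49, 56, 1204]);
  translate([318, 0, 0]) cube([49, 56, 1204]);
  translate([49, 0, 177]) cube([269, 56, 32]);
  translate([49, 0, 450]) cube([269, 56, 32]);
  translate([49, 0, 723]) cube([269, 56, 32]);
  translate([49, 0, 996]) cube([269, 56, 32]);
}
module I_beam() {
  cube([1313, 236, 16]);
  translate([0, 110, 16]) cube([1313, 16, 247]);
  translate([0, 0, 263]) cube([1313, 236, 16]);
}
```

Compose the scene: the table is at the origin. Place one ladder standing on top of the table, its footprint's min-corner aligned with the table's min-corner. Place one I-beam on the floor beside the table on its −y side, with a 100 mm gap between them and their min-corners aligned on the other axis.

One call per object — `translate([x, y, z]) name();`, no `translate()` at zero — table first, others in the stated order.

table();
translate([0, 0, 690]) ladder();
translate([0, -336, 0]) I_beam();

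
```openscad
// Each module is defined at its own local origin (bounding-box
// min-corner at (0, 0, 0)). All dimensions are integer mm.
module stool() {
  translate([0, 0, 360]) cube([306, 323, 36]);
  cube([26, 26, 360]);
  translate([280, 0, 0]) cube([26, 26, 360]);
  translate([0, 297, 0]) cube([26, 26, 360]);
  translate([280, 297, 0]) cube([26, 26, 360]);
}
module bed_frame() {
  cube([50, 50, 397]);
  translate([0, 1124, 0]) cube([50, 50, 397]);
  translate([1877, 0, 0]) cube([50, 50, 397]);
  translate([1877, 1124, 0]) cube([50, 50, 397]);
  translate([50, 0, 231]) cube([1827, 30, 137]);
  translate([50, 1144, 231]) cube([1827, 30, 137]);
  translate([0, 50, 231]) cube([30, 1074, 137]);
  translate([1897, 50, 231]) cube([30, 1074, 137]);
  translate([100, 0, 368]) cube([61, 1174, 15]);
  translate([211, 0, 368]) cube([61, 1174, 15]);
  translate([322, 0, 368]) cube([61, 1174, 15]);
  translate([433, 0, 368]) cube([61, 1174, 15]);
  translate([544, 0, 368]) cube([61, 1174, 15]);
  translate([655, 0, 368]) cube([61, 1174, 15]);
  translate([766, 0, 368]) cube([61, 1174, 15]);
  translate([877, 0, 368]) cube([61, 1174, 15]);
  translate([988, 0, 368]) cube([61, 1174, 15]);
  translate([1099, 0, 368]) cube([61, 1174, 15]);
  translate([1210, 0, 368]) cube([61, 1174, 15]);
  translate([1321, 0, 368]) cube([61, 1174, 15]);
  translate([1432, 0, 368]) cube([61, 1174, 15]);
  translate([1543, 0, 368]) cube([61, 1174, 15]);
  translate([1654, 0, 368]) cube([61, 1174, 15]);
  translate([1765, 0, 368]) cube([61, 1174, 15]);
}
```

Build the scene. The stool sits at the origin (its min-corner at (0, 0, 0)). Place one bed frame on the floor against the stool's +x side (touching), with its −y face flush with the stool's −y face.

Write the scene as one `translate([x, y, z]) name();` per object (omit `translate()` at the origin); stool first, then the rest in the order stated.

stool();
translate([306, 0, 0]) bed_frame();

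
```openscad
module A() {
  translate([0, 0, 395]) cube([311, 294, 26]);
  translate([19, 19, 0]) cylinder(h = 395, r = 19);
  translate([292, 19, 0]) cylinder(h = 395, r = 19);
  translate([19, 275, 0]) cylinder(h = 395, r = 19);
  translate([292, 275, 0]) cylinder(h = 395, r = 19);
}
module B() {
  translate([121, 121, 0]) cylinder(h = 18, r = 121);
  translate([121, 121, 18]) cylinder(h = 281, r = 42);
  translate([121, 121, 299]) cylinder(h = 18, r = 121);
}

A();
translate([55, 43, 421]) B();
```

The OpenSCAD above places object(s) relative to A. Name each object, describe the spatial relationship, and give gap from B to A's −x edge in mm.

A is a stool. B is a spool. The spool is on top of the stool. The gap from the spool to the stool's −x edge is 55 mm.

The spool's min-x is at 55; the stool's min-x is 0; gap = 55 mm.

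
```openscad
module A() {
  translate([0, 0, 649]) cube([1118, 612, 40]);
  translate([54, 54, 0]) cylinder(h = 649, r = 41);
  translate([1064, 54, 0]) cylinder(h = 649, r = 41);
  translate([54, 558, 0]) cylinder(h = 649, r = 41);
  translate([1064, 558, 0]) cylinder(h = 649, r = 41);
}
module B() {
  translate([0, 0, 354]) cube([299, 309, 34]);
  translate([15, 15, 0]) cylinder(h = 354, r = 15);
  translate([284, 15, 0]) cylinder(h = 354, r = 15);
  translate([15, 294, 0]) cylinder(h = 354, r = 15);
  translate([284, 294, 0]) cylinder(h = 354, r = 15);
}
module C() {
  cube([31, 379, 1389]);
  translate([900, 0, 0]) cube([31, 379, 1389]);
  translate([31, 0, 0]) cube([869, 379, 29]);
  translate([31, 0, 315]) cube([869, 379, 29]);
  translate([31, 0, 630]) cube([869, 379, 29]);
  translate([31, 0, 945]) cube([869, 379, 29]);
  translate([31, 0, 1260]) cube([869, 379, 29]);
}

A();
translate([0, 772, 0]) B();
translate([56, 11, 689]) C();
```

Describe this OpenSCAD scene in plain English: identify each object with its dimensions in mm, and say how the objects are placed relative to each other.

A is a table with a 1118×612 mm rectangular top, 40 mm thick, top surface at z = 689 mm, supported by four round legs of 82 mm diameter, each leg's bounding box inset 13 mm from the nearest pair of top edges, running from the floor.

B is a four-legged stool. The seat is a 299×309×34 mm slab whose top surface is at z = 388 mm; four round legs, each 30 mm in diameter, run from the floor (z = 0) to the underside of the seat, each leg's axis is inset half a diameter from the nearest pair of seat edges (so the leg's bounding box is flush with the corner).

C is an open bookshelf. Two side panels, each 31 mm thick, 379 mm deep and 1389 mm tall, stand 931 mm apart (outside-to-outside). Between them sit 5 shelves, each 29 mm thick and 379 mm deep, spanning the full gap between the sides. The bottom shelf rests on the floor (its underside at z = 0) and the clear gap between one shelf's top and the next shelf's underside is 286 mm.

The stool is on the floor beside the table on its +y side. The bookshelf is on top of the table.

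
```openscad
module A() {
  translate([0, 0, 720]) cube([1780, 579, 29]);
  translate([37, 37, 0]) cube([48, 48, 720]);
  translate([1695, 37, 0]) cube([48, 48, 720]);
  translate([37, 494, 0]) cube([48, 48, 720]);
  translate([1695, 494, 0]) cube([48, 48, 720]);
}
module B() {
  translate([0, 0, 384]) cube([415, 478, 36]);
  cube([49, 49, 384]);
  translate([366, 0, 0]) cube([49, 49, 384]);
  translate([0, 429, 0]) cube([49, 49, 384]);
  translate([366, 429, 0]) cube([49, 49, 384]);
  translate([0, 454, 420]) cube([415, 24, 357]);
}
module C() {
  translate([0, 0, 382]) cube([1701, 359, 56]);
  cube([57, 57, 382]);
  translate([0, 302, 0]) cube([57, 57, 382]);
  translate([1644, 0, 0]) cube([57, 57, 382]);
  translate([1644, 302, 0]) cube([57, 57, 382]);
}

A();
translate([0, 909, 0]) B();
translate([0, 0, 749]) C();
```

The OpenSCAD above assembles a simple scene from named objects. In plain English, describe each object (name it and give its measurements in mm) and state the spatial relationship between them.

A is a table: top 1780 mm (x) × 579 mm (y), 29 mm thick, upper face at z = 749 mm, on four 48×48 mm square legs, each inset 37 mm from the nearest pair of top edges, running from z = 0 to the bottom of the top.

B is a chair. The seat is a 415×478×36 mm slab with its top at z = 420 mm, on four 49×49 mm corner legs (flush with the seat edges, standing on z = 0). A flat backrest 24 mm thick, 357 mm tall, spans the full seat width and rises from the seat top along its +y edge, rear face flush with the rear of the seat.

C is a bench: a 1701×359 mm seat slab, 56 mm thick, top at z = 438 mm, on four 57×57 mm square legs flush with the seat corners and standing on z = 0.

The chair is on the floor beside the table on its +y side. The bench is on top of the table.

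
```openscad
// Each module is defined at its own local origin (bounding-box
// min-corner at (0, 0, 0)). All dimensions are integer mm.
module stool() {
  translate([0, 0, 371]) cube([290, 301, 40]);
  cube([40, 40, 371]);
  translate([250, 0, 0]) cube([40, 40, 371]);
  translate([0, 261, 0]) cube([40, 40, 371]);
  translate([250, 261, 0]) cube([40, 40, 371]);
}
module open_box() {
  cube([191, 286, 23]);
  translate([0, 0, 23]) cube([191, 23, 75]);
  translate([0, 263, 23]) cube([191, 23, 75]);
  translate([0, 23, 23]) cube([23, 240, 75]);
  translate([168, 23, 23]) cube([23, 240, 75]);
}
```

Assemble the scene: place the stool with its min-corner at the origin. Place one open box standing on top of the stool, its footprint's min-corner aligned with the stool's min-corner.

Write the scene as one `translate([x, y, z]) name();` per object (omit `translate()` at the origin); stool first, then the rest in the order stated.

stool();
translate([0, 0, 411]) open_box();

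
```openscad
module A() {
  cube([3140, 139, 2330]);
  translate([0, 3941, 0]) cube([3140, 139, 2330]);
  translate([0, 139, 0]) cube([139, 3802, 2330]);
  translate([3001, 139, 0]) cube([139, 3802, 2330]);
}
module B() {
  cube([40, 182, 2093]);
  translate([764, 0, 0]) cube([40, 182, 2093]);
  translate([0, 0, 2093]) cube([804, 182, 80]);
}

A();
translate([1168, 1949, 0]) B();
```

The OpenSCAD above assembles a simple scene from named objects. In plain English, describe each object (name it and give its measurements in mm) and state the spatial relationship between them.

A is the wall frame of a small rectangular building: four walls, each 2330 mm tall and 139 mm thick, enclosing a footprint 3140 mm (x) by 4080 mm (y) outside-to-outside, with no floor or roof. The front and back walls (the −y and +y sides) span the full width; the two side walls fit between them.

B is a door frame. The clear opening is 724 mm wide and 2093 mm high. Two 40 mm wide jambs, 182 mm deep, stand either side of the opening from the floor to the top of the opening. A 80 mm thick head sits across the top of both jambs, spanning the full outside width of the frame.

The door frame sits inside the house frame, centred.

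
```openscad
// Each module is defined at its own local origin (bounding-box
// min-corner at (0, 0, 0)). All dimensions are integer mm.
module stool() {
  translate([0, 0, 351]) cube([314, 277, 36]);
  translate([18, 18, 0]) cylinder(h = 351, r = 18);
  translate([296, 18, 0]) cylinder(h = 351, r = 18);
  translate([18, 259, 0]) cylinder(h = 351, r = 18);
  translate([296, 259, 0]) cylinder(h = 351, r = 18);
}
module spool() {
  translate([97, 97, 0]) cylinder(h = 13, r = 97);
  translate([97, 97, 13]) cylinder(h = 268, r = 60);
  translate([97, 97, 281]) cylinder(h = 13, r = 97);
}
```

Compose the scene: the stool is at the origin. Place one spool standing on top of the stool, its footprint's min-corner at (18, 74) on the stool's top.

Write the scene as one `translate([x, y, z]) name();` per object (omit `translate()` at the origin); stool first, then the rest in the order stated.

stool();
translate([18, 74, 387]) spool();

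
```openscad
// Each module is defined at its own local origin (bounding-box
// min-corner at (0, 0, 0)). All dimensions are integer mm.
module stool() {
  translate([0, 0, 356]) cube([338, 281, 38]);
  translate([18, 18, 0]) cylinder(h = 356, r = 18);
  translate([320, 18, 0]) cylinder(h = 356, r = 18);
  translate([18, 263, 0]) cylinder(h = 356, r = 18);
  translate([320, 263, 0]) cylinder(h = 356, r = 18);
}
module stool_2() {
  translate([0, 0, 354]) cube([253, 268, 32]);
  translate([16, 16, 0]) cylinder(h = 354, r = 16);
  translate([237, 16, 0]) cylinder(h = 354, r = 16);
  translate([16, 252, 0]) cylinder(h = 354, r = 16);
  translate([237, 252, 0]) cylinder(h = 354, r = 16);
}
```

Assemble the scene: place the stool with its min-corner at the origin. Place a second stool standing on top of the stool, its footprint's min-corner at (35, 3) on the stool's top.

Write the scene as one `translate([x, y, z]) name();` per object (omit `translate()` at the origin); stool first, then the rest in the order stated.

stool();
translate([35, 3, 394]) stool_2();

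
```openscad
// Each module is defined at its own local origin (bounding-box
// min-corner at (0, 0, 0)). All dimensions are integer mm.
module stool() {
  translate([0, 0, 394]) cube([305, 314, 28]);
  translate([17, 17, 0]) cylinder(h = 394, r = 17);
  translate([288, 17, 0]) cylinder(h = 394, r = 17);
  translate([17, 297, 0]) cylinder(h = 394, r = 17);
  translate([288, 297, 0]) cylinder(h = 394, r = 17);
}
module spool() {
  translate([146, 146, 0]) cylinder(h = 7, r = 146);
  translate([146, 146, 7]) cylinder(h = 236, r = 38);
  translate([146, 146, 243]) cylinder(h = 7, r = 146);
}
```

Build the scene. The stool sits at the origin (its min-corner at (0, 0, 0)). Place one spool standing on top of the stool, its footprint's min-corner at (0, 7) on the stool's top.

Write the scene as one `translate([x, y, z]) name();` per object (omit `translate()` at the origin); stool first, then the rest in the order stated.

stool();
translate([0, 7, 422]) spool();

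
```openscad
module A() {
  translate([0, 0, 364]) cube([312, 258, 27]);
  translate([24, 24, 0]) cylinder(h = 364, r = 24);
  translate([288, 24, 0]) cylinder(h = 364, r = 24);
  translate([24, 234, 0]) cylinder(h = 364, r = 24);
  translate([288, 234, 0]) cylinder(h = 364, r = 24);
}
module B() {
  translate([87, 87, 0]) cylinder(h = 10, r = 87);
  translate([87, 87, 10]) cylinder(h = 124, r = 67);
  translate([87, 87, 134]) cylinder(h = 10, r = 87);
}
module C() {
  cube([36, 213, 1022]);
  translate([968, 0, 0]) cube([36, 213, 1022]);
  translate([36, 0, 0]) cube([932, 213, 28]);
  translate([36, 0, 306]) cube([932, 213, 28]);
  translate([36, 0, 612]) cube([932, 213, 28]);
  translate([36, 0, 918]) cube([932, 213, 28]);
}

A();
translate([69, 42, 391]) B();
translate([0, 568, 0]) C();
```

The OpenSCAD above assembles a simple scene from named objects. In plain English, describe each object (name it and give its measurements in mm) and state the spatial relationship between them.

A is a four-legged stool. The seat is 312×258 mm, 27 mm thick, top at z = 391 mm. It stands on four round legs, each 48 mm in diameter, from z = 0 to the seat underside, each leg's axis is inset half a diameter from the nearest pair of seat edges (so the leg's bounding box is flush with the corner).

B is a spool: two coaxial disc flanges of radius 87 mm and thickness 10 mm, joined by a core cylinder of radius 67 mm and height 124 mm. The lower flange rests on z = 0 and the three cylinders share a vertical axis.

C is an open bookshelf. Two side panels, each 36 mm thick, 213 mm deep and 1022 mm tall, stand 1004 mm apart (outside-to-outside). Between them sit 4 shelves, each 28 mm thick and 213 mm deep, spanning the full gap between the sides. The bottom shelf rests on the floor (its underside at z = 0) and the clear gap between one shelf's top and the next shelf's underside is 278 mm.

The spool is on top of the stool, centred. The bookshelf is on the floor beside the stool on its +y side.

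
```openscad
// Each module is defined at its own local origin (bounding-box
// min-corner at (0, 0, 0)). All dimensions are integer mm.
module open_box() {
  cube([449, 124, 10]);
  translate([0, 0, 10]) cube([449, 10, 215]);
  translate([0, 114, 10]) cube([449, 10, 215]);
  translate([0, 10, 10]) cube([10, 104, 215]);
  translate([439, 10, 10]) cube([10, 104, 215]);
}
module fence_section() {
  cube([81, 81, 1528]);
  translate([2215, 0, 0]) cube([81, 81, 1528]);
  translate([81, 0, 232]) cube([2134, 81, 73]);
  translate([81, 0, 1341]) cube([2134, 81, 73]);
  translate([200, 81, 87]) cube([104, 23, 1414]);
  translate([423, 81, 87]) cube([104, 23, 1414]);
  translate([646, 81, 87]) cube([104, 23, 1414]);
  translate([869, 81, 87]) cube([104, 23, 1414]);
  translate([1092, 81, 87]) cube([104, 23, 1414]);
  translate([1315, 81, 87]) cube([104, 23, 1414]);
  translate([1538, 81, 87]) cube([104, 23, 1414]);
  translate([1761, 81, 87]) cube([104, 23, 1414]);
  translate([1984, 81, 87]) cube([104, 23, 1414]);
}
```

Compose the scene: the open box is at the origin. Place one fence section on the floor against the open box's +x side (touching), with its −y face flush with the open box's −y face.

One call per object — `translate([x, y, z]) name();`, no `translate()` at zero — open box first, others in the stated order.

open_box();
translate([449, 0, 0]) fence_section();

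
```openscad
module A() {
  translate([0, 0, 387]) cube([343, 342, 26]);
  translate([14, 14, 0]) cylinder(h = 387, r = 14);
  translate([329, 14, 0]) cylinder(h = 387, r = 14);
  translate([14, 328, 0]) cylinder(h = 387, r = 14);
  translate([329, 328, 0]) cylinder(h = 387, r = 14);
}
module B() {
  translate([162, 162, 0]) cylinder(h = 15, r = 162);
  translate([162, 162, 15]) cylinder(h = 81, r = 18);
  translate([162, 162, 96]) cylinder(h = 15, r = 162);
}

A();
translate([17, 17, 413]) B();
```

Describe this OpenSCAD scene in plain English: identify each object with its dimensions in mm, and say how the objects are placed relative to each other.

A is a four-legged stool. The seat is 343×342 mm, 26 mm thick, top at z = 413 mm. It stands on four round legs, each 28 mm in diameter, from z = 0 to the seat underside, each leg's axis is inset half a diameter from the nearest pair of seat edges (so the leg's bounding box is flush with the corner).

B is a spool: two coaxial disc flanges of radius 162 mm and thickness 15 mm, joined by a core cylinder of radius 18 mm and height 81 mm. The lower flange rests on z = 0 and the three cylinders share a vertical axis.

The spool is on top of the stool.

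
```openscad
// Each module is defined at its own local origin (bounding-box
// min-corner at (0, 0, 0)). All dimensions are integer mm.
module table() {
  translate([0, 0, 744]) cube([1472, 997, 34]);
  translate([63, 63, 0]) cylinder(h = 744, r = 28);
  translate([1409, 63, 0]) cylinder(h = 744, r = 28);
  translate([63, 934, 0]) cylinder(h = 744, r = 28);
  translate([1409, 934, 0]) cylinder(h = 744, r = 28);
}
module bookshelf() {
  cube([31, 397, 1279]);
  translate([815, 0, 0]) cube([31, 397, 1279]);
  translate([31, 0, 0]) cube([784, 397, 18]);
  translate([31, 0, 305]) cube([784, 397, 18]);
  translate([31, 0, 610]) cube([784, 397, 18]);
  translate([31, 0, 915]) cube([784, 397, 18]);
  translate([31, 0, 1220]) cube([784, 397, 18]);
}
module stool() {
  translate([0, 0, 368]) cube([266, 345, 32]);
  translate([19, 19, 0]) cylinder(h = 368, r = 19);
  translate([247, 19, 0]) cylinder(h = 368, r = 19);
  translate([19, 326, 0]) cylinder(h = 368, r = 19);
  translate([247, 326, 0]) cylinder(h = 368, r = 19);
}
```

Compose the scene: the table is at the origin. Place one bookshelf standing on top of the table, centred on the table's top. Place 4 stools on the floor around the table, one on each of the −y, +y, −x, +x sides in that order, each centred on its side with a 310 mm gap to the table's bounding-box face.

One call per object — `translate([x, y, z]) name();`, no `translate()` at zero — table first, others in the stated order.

table();
translate([313, 300, 778]) bookshelf();
translate([603, -655, 0]) stool();
translate([603, 1307, 0]) stool();
translate([-576, 326, 0]) stool();
translate([1782, 326, 0]) stool();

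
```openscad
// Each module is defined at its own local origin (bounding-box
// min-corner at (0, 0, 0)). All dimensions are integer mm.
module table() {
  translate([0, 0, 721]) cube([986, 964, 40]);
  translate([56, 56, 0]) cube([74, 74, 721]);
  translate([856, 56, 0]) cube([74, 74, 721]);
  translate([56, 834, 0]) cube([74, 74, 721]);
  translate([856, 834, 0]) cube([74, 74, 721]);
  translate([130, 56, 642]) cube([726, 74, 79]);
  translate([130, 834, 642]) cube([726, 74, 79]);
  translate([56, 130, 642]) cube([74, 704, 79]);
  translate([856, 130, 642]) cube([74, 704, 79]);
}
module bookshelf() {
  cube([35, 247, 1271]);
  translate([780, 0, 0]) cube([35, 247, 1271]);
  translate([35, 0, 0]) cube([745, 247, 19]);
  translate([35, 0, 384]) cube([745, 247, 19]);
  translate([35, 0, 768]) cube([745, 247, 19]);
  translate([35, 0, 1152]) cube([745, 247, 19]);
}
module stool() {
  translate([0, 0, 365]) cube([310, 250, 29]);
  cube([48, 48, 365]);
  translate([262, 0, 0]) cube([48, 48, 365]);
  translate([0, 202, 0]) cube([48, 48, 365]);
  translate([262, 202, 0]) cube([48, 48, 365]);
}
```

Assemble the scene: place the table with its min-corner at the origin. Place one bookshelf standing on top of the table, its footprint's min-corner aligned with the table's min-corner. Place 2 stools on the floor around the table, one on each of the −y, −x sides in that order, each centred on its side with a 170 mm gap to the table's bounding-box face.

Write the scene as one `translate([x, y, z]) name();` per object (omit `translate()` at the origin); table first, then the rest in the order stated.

table();
translate([0, 0, 761]) bookshelf();
translate([338, -420, 0]) stool();
translate([-480, 357, 0]) stool();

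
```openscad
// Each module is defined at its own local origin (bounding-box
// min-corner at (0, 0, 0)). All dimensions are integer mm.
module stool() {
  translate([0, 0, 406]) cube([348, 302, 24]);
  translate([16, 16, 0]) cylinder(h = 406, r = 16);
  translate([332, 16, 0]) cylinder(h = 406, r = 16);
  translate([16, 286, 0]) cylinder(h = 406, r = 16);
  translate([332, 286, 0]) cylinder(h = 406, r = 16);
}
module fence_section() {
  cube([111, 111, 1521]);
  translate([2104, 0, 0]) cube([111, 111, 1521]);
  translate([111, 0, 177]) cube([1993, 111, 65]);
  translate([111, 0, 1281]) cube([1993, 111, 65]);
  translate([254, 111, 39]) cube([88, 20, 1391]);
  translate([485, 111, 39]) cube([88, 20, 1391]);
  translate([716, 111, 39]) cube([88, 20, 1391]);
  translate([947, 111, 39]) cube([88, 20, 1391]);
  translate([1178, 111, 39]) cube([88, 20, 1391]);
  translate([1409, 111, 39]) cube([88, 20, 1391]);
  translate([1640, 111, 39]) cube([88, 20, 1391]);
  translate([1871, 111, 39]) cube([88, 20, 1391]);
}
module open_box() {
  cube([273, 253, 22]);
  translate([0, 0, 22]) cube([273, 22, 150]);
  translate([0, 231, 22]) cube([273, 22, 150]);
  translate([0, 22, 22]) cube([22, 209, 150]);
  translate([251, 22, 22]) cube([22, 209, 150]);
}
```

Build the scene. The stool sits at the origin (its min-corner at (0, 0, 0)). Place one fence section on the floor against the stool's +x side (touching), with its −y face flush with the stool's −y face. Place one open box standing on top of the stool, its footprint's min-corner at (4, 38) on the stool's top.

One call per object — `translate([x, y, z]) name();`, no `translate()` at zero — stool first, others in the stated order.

stool();
translate([348, 0, 0]) fence_section();
translate([4, 38, 430]) open_box();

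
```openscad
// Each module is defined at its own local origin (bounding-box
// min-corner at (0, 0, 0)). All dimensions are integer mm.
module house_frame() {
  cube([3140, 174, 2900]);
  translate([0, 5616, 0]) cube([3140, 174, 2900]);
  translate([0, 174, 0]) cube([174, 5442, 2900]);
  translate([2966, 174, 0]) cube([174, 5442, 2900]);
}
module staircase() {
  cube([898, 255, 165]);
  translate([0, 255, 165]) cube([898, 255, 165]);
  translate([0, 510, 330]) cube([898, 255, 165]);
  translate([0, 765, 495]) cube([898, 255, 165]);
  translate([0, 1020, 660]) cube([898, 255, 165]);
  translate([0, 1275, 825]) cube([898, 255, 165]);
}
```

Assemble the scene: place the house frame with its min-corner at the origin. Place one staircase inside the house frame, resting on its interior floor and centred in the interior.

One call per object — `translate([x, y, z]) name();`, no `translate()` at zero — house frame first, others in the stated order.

house_frame();
translate([1121, 2130, 0]) staircase();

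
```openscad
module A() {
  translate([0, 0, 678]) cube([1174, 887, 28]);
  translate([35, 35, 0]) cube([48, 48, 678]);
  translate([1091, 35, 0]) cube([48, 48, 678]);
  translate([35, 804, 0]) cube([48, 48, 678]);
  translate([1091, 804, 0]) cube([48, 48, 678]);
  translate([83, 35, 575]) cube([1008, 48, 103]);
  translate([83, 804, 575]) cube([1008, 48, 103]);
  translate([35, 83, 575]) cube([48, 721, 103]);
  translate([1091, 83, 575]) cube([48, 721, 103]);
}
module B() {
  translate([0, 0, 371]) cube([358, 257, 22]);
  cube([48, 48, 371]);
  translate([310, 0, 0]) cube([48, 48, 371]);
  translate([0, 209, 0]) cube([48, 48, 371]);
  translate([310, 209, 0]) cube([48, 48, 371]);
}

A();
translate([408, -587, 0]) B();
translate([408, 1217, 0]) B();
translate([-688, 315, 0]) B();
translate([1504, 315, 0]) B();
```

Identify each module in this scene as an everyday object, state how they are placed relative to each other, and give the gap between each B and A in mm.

Each stool's nearest face is 330 mm from the table's bounding box.

A is a table. B is a stool. Four stools sit around the table at the −y, +y, −x, +x sides. The gap between each stool and the table is 330 mm.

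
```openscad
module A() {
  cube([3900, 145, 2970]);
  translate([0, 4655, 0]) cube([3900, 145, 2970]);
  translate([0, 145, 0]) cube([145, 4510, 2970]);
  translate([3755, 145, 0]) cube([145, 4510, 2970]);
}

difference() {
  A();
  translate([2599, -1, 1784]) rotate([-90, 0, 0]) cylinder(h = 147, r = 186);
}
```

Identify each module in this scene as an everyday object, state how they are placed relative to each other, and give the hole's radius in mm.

A is a house frame. The house frame has a circular hole through its front wall. The hole's radius is 186 mm.

The subtracted cylinder has r = 186 mm.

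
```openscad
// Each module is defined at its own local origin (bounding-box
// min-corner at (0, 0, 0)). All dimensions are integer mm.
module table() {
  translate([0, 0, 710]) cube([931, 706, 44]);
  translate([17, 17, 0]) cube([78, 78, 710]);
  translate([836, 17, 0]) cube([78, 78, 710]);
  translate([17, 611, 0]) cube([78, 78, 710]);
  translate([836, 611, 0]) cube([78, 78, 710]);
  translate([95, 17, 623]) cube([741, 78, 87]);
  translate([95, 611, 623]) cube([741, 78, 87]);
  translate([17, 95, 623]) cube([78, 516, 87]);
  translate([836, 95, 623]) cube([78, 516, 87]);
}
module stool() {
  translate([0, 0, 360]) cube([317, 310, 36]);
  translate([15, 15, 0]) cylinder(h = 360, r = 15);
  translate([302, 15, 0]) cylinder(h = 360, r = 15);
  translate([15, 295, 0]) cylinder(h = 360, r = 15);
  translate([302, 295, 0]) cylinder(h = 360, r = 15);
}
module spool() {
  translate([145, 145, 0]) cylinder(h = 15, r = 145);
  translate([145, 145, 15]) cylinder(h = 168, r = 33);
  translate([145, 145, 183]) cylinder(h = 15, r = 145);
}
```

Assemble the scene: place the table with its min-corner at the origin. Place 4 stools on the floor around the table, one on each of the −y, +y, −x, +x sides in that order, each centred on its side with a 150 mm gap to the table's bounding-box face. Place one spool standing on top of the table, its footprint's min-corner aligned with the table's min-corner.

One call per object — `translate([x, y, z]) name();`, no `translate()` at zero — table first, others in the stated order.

table();
translate([307, -460, 0]) stool();
translate([307, 856, 0]) stool();
translate([-467, 198, 0]) stool();
translate([1081, 198, 0]) stool();
translate([0, 0, 754]) spool();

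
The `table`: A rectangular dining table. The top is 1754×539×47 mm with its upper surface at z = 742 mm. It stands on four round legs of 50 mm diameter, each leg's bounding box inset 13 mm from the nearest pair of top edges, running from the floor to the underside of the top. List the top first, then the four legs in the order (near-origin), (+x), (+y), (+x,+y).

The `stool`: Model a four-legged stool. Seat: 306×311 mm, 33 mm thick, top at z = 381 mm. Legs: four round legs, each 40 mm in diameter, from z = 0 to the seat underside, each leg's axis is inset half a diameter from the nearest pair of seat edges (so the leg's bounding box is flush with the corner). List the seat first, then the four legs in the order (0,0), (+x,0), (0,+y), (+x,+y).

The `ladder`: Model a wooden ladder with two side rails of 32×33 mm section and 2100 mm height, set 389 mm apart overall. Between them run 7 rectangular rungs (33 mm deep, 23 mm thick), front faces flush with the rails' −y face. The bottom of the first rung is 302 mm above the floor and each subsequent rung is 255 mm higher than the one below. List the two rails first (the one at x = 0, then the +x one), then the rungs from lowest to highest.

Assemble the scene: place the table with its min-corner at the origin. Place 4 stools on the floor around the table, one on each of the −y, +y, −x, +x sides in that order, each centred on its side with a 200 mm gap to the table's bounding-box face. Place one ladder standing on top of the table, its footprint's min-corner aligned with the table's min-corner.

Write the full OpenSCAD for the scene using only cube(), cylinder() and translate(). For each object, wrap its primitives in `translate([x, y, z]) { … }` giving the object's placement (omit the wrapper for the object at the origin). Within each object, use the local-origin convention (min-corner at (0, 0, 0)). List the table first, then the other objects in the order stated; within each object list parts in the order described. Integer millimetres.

translate([0, 0, 695]) cube([1754, 539, 47]);
translate([38, 38, 0]) cylinder(h = 695, r = 25);
translate([1716, 38, 0]) cylinder(h = 695, r = 25);
translate([38, 501, 0]) cylinder(h = 695, r = 25);
translate([1716, 501, 0]) cylinder(h = 695, r = 25);
translate([724, -511, 0]) {
  translate([0, 0, 348]) cube([306, 311, 33]);
  translate([20, 20, 0]) cylinder(h = 348, r = 20);
  translate([286, 20, 0]) cylinder(h = 348, r = 20);
  translate([20, 291, 0]) cylinder(h = 348, r = 20);
  translate([286, 291, 0]) cylinder(h = 348, r = 20);
}
translate([724, 739, 0]) {
  translate([0, 0, 348]) cube([306, 311, 33]);
  translate([20, 20, 0]) cylinder(h = 348, r = 20);
  translate([286, 20, 0]) cylinder(h = 348, r = 20);
  translate([20, 291, 0]) cylinder(h = 348, r = 20);
  translate([286, 291, 0]) cylinder(h = 348, r = 20);
}
translate([-506, 114, 0]) {
  translate([0, 0, 348]) cube([306, 311, 33]);
  translate([20, 20, 0]) cylinder(h = 348, r = 20);
  translate([286, 20, 0]) cylinder(h = 348, r = 20);
  translate([20, 291, 0]) cylinder(h = 348, r = 20);
  translate([286, 291, 0]) cylinder(h = 348, r = 20);
}
translate([1954, 114, 0]) {
  translate([0, 0, 348]) cube([306, 311, 33]);
  translate([20, 20, 0]) cylinder(h = 348, r = 20);
  translate([286, 20, 0]) cylinder(h = 348, r = 20);
  translate([20, 291, 0]) cylinder(h = 348, r = 20);
  translate([286, 291, 0]) cylinder(h = 348, r = 20);
}
translate([0, 0, 742]) {
  cube([32, 33, 2100]);
  translate([357, 0, 0]) cube([32, 33, 2100]);
  translate([32, 0, 302]) cube([325, 33, 23]);
  translate([32, 0, 557]) cube([325, 33, 23]);
  translate([32, 0, 812]) cube([325, 33, 23]);
  translate([32, 0, 1067]) cube([325, 33, 23]);
  translate([32, 0, 1322]) cube([325, 33, 23]);
  translate([32, 0, 1577]) cube([325, 33, 23]);
  translate([32, 0, 1832]) cube([325, 33, 23]);
}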